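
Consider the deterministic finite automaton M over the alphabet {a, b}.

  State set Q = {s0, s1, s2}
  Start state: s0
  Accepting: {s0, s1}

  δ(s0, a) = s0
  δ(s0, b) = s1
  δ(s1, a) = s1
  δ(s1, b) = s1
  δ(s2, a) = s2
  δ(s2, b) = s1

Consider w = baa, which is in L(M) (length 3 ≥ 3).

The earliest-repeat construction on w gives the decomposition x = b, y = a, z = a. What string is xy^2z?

baaa

xy^2z = b·a·a·a = baaa.
Reading y = a takes M from s1 back to s1, so after x·y·y the machine is still in s1, and z then leads to the accepting state s1. Hence baaa ∈ L(M).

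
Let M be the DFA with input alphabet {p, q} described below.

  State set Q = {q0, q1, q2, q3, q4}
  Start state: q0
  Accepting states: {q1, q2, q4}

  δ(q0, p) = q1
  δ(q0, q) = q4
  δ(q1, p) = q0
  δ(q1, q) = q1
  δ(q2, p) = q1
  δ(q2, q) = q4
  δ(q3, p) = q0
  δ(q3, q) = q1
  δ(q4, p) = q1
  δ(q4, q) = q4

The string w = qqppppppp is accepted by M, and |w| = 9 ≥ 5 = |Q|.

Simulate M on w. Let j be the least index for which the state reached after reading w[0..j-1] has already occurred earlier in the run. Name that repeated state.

q4

State sequence: q0 -q-> q4 -q-> q4 -p-> q1 -p-> q0 -p-> q1 -p-> q0 -p-> q1 -p-> q0 -p-> q1
First repeat at step 2: q4 was already visited.

The earliest repeat is at step j = 2: M is in q4, which it already visited at step i = 1.
With |Q| = 5, pigeonhole forces a state repeat no later than step 5; the substring read between the first and second visits to that state can be pumped.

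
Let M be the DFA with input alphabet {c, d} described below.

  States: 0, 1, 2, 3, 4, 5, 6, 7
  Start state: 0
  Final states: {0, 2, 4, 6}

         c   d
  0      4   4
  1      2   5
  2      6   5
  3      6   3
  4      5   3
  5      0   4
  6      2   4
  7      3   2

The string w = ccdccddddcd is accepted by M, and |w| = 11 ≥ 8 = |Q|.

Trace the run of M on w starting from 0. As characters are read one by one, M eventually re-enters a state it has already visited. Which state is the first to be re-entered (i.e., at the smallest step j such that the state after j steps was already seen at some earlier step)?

State sequence: 0 -c-> 4 -c-> 5 -d-> 4 -c-> 5 -c-> 0 -d-> 4 -d-> 3 -d-> 3 -d-> 3 -c-> 6 -d-> 4
First repeat at step 3: 4 was already visited.

The earliest repeat is at step j = 3: M is in 4, which it already visited at step i = 1.

4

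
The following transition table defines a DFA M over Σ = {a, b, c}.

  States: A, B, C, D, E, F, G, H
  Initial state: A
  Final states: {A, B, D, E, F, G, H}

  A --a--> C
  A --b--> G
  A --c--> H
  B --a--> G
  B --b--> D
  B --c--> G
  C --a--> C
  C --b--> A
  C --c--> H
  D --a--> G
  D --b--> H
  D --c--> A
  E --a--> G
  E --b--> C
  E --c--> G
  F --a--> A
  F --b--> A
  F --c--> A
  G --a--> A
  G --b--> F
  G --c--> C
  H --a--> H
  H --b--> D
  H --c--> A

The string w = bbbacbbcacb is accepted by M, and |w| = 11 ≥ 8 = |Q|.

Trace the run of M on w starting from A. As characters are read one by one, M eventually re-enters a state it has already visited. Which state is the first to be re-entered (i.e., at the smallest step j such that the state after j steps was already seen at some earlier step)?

Run of M on w = b b b a c b b c a c b:
  step 0: A  (start)
  step 1: G  (read b: A→G)
  step 2: F  (read b: G→F)
  step 3: A  (read b: F→A)   ← first repeat (A seen earlier)
  step 4: C  (read a: A→C)
  step 5: H  (read c: C→H)
  step 6: D  (read b: H→D)
  step 7: H  (read b: D→H)
  step 8: A  (read c: H→A)
  step 9: C  (read a: A→C)
  step 10: H  (read c: C→H)
  step 11: D  (read b: H→D)

The earliest repeat is at step j = 3: M is in A, which it already visited at step i = 0.
With |Q| = 8, pigeonhole forces a state repeat no later than step 8; the substring read between the first and second visits to that state can be pumped.

A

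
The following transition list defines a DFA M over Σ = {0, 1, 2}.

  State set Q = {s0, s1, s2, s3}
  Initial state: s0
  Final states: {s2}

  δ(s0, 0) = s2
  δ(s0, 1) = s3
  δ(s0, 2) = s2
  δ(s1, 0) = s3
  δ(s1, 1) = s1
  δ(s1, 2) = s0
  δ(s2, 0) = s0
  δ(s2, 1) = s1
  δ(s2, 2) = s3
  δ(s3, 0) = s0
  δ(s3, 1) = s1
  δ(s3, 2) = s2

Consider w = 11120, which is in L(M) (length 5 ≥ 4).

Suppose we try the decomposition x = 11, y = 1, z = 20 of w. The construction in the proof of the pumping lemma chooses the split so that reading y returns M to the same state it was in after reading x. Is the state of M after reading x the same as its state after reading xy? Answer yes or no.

yes

State sequence: s0 -1-> s3 -1-> s1 -1-> s1

After x (step 2): s1. After xy (step 3): s1.
They match, so y = 1 drives M around a cycle from s1 back to itself; pumping y any number of times keeps M in s1 before reading z, and xyⁱz ∈ L(M) for every i ≥ 0.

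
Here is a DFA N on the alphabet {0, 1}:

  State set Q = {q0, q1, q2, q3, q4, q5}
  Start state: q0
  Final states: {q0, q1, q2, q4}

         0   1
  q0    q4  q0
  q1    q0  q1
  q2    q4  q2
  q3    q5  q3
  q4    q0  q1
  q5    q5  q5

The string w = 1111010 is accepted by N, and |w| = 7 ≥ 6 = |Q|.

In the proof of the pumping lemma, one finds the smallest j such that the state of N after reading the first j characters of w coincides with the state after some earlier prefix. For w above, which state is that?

q0

Run of N on w = 1 1 1 1 0 1 0:
  step 0: q0  (start)
  step 1: q0  (read 1: q0→q0)   ← first repeat (q0 seen earlier)
  step 2: q0  (read 1: q0→q0)
  step 3: q0  (read 1: q0→q0)
  step 4: q0  (read 1: q0→q0)
  step 5: q4  (read 0: q0→q4)
  step 6: q1  (read 1: q4→q1)
  step 7: q0  (read 0: q1→q0)

The earliest repeat is at step j = 1: N is in q0, which it already visited at step i = 0.
The DFA has 6 states, so the proof of the pumping lemma guarantees a repeated state among the first 6+1 visited; the segment between the two visits is the pumpable y.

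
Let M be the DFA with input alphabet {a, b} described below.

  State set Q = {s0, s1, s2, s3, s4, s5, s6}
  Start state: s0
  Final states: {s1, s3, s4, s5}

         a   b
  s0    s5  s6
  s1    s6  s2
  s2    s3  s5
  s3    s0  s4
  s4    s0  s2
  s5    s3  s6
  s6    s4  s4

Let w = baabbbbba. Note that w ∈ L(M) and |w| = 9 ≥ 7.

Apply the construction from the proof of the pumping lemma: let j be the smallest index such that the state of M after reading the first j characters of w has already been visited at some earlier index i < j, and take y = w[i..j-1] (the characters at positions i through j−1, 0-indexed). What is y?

Run of M on w = b a a b b b b b a:
  step 0: s0  (start)
  step 1: s6  (read b: s0→s6)
  step 2: s4  (read a: s6→s4)
  step 3: s0  (read a: s4→s0)   ← first repeat (s0 seen earlier)
  step 4: s6  (read b: s0→s6)
  step 5: s4  (read b: s6→s4)
  step 6: s2  (read b: s4→s2)
  step 7: s5  (read b: s2→s5)
  step 8: s6  (read b: s5→s6)
  step 9: s4  (read a: s6→s4)

So i = 0, j = 3, giving x = w[0:0] = ε, y = w[0:3] = baa, z = w[3:9] = bbbbba.
Check: |xy| = 3 ≤ 7 and |y| = 3 ≥ 1. Reading y takes M from s0 back to s0, so every xyⁱz is accepted.
Since M has 7 states, any run of length ≥ 7 visits 7+1 states, so by pigeonhole some state repeats within the first 7 steps — that repeat gives the pumpable loop.

baa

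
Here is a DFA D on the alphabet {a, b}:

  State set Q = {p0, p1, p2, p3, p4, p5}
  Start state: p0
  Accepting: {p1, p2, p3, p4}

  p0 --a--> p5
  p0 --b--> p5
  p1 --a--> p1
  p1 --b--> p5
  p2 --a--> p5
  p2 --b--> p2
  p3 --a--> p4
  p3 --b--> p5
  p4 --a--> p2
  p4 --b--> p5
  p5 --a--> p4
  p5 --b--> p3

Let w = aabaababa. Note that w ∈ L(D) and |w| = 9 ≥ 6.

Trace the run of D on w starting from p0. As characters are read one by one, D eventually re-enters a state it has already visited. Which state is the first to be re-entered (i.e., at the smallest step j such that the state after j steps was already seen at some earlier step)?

p5

Run of D on w = a a b a a b a b a:
  step 0: p0  (start)
  step 1: p5  (read a: p0→p5)
  step 2: p4  (read a: p5→p4)
  step 3: p5  (read b: p4→p5)   ← first repeat (p5 seen earlier)
  step 4: p4  (read a: p5→p4)
  step 5: p2  (read a: p4→p2)
  step 6: p2  (read b: p2→p2)
  step 7: p5  (read a: p2→p5)
  step 8: p3  (read b: p5→p3)
  step 9: p4  (read a: p3→p4)

The earliest repeat is at step j = 3: D is in p5, which it already visited at step i = 1.
Pumping length from the standard proof: p = 6 (the number of states). The repeated state found above gives |xy| = j ≤ 6 and |y| = j − i ≥ 1.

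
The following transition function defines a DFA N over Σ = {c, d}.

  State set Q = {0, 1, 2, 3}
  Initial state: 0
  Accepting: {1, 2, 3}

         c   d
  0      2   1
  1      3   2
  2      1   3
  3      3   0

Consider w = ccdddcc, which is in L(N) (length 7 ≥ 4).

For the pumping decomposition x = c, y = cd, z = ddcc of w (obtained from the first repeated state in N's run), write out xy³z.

xy^3z = c·cd·cd·cd·ddcc = ccdcdcdddcc.
Reading y = cd takes N from 2 back to 2, so after x·y·y·y the machine is still in 2, and z then leads to the accepting state 1. Hence ccdcdcdddcc ∈ L(N).

ccdcdcdddcc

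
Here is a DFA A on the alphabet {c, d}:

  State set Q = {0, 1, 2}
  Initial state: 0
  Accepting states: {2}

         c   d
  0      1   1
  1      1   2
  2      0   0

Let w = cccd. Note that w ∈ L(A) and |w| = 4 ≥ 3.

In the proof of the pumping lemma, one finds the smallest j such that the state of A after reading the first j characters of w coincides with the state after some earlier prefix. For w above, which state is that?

Run of A on w = c c c d:
  step 0: 0  (start)
  step 1: 1  (read c: 0→1)
  step 2: 1  (read c: 1→1)   ← first repeat (1 seen earlier)
  step 3: 1  (read c: 1→1)
  step 4: 2  (read d: 1→2)

The earliest repeat is at step j = 2: A is in 1, which it already visited at step i = 1.

1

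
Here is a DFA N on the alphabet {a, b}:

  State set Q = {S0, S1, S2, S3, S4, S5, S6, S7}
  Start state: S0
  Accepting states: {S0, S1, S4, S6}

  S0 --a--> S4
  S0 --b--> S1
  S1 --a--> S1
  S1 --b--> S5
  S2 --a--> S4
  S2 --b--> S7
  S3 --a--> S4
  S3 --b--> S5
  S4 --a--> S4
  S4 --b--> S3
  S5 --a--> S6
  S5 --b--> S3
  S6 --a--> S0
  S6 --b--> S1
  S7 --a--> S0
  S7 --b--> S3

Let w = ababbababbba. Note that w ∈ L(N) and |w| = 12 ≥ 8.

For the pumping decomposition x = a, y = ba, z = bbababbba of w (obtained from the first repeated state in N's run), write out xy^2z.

abababbababbba

xy^2z = a·ba·ba·bbababbba = abababbababbba.
Reading y = ba takes N from S4 back to S4, so after x·y·y the machine is still in S4, and z then leads to the accepting state S6. Hence abababbababbba ∈ L(N).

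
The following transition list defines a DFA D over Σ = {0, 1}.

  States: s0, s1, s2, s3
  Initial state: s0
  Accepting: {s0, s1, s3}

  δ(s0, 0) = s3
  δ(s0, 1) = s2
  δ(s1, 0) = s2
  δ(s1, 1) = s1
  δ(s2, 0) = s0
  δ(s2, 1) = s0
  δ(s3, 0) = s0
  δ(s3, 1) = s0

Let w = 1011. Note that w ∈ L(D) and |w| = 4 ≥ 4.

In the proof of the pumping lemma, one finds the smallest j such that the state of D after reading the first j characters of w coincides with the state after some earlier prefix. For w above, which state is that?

State sequence: s0 -1-> s2 -0-> s0 -1-> s2 -1-> s0
First repeat at step 2: s0 was already visited.

The earliest repeat is at step j = 2: D is in s0, which it already visited at step i = 0.

s0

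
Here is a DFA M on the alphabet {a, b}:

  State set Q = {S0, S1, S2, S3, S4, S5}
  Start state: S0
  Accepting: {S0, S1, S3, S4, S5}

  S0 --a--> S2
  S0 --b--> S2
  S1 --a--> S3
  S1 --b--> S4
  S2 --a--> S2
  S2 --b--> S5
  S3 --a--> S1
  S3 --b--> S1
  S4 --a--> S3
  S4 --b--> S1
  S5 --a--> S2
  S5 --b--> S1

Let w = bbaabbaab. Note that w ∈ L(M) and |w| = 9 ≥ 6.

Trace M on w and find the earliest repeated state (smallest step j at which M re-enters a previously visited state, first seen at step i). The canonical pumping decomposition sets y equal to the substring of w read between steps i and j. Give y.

Run of M on w = b b a a b b a a b:
  step 0: S0  (start)
  step 1: S2  (read b: S0→S2)
  step 2: S5  (read b: S2→S5)
  step 3: S2  (read a: S5→S2)   ← first repeat (S2 seen earlier)
  step 4: S2  (read a: S2→S2)
  step 5: S5  (read b: S2→S5)
  step 6: S1  (read b: S5→S1)
  step 7: S3  (read a: S1→S3)
  step 8: S1  (read a: S3→S1)
  step 9: S4  (read b: S1→S4)

So i = 1, j = 3, giving x = w[0:1] = b, y = w[1:3] = ba, z = w[3:9] = abbaab.
Check: |xy| = 3 ≤ 6 and |y| = 2 ≥ 1. Reading y takes M from S2 back to S2, so every xyⁱz is accepted.

ba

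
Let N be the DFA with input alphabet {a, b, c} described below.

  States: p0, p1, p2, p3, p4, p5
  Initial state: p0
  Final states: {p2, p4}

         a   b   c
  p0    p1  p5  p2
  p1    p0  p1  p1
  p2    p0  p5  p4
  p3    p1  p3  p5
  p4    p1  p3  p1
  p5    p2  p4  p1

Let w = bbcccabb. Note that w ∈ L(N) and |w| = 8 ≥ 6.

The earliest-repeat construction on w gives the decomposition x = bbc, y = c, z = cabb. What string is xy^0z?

xy⁰z = xz = bbc·cabb = bbccabb.
Reading y = c takes N from p1 back to p1, so after x the machine is still in p1, and z then leads to the accepting state p4. Hence bbccabb ∈ L(N).

bbccabb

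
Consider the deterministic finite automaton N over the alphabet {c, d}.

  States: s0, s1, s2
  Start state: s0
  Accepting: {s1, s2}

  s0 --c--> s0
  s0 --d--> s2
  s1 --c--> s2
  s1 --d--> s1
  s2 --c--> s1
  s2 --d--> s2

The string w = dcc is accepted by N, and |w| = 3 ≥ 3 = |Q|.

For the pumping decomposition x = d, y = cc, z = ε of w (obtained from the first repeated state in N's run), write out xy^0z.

d

xy⁰z = xz = d·ε = d.
Reading y = cc takes N from s2 back to s2, so after x the machine is still in s2, and z then leads to the accepting state s2. Hence d ∈ L(N).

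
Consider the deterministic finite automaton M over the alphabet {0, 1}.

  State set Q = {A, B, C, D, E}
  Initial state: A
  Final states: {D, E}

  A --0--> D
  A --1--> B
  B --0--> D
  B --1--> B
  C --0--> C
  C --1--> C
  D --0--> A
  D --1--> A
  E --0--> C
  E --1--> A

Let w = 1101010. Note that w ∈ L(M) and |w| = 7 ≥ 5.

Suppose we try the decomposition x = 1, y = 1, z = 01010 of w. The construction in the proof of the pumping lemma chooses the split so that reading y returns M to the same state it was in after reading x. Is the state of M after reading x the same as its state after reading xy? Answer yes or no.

State sequence: A -1-> B -1-> B

After x (step 1): B. After xy (step 2): B.
They match, so y = 1 drives M around a cycle from B back to itself; pumping y any number of times keeps M in B before reading z, and xyⁱz ∈ L(M) for every i ≥ 0.

yes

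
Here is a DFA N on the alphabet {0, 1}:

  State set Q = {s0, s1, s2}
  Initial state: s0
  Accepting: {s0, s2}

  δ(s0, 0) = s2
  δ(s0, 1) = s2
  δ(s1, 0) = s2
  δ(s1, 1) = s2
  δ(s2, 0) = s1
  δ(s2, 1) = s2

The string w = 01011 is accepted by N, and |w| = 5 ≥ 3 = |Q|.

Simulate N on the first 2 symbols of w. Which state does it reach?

State sequence: s0 -0-> s2 -1-> s2

After reading 2 characters, N is in state s2.
(This kind of state-tracing is the core of the pumping-lemma construction: with 3 states, pigeonhole forces a repeat within the first 3 steps.)

s2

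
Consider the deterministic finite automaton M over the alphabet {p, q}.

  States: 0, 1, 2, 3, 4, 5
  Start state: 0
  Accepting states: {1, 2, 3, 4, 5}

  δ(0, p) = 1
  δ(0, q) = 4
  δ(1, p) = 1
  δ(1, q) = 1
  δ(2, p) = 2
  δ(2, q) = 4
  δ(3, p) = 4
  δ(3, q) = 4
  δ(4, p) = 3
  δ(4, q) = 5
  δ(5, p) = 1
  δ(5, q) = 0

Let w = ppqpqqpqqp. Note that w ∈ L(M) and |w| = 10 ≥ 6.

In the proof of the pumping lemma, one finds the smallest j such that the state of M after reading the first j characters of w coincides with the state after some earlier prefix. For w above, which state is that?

Run of M on w = p p q p q q p q q p:
  step 0: 0  (start)
  step 1: 1  (read p: 0→1)
  step 2: 1  (read p: 1→1)   ← first repeat (1 seen earlier)
  step 3: 1  (read q: 1→1)
  step 4: 1  (read p: 1→1)
  step 5: 1  (read q: 1→1)
  step 6: 1  (read q: 1→1)
  step 7: 1  (read p: 1→1)
  step 8: 1  (read q: 1→1)
  step 9: 1  (read q: 1→1)
  step 10: 1  (read p: 1→1)

The earliest repeat is at step j = 2: M is in 1, which it already visited at step i = 1.
Since M has 6 states, any run of length ≥ 6 visits 6+1 states, so by pigeonhole some state repeats within the first 6 steps — that repeat gives the pumpable loop.

1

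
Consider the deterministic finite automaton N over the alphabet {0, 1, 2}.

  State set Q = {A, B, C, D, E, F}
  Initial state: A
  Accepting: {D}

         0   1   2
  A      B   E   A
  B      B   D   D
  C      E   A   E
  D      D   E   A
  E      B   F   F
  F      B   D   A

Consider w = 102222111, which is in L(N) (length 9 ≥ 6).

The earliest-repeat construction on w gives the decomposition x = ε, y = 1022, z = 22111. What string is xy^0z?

xy⁰z = xz = ε·22111 = 22111.
Reading y = 1022 takes N from A back to A, so after x the machine is still in A, and z then leads to the accepting state D. Hence 22111 ∈ L(N).

22111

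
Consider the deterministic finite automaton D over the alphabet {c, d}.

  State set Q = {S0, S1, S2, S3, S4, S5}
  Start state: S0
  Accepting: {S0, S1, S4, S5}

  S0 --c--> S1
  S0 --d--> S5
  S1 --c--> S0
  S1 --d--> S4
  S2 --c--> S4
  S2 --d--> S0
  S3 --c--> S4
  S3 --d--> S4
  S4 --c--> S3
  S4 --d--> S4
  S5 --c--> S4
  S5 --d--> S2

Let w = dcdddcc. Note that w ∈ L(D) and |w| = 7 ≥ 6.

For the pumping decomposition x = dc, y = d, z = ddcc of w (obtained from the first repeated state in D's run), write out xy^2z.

dcddddcc

xy^2z = dc·d·d·ddcc = dcddddcc.
Reading y = d takes D from S4 back to S4, so after x·y·y the machine is still in S4, and z then leads to the accepting state S4. Hence dcddddcc ∈ L(D).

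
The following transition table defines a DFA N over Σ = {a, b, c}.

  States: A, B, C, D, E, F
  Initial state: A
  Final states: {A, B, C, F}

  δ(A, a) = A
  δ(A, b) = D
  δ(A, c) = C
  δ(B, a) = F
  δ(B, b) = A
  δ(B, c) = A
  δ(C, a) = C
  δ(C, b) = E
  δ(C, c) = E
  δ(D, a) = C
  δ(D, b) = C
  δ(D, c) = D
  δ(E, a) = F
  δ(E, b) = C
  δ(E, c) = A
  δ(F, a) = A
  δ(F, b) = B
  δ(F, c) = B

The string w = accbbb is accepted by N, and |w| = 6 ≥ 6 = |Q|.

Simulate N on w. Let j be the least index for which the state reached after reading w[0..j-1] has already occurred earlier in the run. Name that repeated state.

Run of N on w = a c c b b b:
  step 0: A  (start)
  step 1: A  (read a: A→A)   ← first repeat (A seen earlier)
  step 2: C  (read c: A→C)
  step 3: E  (read c: C→E)
  step 4: C  (read b: E→C)
  step 5: E  (read b: C→E)
  step 6: C  (read b: E→C)

The earliest repeat is at step j = 1: N is in A, which it already visited at step i = 0.

A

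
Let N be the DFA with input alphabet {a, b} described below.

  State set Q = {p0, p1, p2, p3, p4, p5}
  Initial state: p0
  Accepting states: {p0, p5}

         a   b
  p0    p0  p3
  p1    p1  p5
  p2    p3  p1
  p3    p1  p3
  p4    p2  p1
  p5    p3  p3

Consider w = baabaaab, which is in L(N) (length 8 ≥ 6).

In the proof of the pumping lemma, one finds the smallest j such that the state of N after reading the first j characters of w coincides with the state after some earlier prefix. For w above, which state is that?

p1

State sequence: p0 -b-> p3 -a-> p1 -a-> p1 -b-> p5 -a-> p3 -a-> p1 -a-> p1 -b-> p5
First repeat at step 3: p1 was already visited.

The earliest repeat is at step j = 3: N is in p1, which it already visited at step i = 2.
The DFA has 6 states, so the proof of the pumping lemma guarantees a repeated state among the first 6+1 visited; the segment between the two visits is the pumpable y.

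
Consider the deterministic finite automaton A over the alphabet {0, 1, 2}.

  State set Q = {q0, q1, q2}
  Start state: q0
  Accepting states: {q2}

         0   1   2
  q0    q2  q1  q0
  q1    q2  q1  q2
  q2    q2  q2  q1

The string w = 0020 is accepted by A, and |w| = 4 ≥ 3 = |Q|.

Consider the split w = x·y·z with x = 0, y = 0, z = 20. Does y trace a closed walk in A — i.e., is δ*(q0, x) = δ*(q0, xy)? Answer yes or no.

Run of A on the first 2 characters of w = 0 0:
  step 0: q0  (start)
  step 1: q2  (read 0: q0→q2)
  step 2: q2  (read 0: q2→q2)

After x (step 1): q2. After xy (step 2): q2.
They match, so y = 0 drives A around a cycle from q2 back to itself; pumping y any number of times keeps A in q2 before reading z, and xyⁱz ∈ L(A) for every i ≥ 0.

yes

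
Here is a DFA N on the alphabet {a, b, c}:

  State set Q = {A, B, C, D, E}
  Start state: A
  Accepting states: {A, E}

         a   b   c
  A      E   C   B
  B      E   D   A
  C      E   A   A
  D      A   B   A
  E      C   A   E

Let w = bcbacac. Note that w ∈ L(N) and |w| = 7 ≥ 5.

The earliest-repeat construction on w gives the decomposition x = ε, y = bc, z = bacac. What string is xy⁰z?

xy⁰z = xz = ε·bacac = bacac.
Reading y = bc takes N from A back to A, so after x the machine is still in A, and z then leads to the accepting state A. Hence bacac ∈ L(N).

bacac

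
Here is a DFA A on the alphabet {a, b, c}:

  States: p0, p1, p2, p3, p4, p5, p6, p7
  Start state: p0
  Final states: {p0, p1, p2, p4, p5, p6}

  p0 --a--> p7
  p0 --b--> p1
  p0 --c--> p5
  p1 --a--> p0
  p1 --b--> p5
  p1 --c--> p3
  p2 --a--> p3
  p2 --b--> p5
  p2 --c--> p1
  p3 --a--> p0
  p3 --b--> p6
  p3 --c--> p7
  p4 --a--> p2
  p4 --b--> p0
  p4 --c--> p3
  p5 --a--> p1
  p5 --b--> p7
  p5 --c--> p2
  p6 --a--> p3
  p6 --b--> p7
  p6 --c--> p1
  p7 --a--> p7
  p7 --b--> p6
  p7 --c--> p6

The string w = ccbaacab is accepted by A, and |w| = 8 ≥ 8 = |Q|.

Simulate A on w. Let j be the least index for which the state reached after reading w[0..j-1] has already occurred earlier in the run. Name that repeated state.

p5

State sequence: p0 -c-> p5 -c-> p2 -b-> p5 -a-> p1 -a-> p0 -c-> p5 -a-> p1 -b-> p5
First repeat at step 3: p5 was already visited.

The earliest repeat is at step j = 3: A is in p5, which it already visited at step i = 1.
The DFA has 8 states, so the proof of the pumping lemma guarantees a repeated state among the first 8+1 visited; the segment between the two visits is the pumpable y.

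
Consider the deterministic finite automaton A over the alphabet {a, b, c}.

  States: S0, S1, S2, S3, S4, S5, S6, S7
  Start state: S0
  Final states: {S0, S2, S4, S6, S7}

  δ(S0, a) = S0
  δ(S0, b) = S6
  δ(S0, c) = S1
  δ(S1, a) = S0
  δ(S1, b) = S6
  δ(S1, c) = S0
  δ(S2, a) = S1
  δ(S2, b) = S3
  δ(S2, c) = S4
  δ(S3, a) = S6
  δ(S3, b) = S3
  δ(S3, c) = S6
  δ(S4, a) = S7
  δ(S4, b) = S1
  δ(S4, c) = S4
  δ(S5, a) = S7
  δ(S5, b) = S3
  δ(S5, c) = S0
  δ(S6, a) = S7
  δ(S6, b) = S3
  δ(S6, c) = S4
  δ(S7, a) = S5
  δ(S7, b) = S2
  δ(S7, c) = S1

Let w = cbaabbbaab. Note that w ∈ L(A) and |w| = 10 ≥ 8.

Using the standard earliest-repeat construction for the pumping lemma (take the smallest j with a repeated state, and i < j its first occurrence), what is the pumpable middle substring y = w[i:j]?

b

Run of A on w = c b a a b b b a a b:
  step 0: S0  (start)
  step 1: S1  (read c: S0→S1)
  step 2: S6  (read b: S1→S6)
  step 3: S7  (read a: S6→S7)
  step 4: S5  (read a: S7→S5)
  step 5: S3  (read b: S5→S3)
  step 6: S3  (read b: S3→S3)   ← first repeat (S3 seen earlier)
  step 7: S3  (read b: S3→S3)
  step 8: S6  (read a: S3→S6)
  step 9: S7  (read a: S6→S7)
  step 10: S2  (read b: S7→S2)

So i = 5, j = 6, giving x = w[0:5] = cbaab, y = w[5:6] = b, z = w[6:10] = baab.
Check: |xy| = 6 ≤ 8 and |y| = 1 ≥ 1. Reading y takes A from S3 back to S3, so every xyⁱz is accepted.
Pumping length from the standard proof: p = 8 (the number of states). The repeated state found above gives |xy| = j ≤ 8 and |y| = j − i ≥ 1.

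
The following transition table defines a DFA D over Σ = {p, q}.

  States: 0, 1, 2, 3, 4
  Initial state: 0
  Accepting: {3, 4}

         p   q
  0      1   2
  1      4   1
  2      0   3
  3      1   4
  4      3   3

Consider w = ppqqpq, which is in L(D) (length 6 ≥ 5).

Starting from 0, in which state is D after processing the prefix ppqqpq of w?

4

Run of D on the first 6 characters of w = p p q q p q:
  step 0: 0  (start)
  step 1: 1  (read p: 0→1)
  step 2: 4  (read p: 1→4)
  step 3: 3  (read q: 4→3)
  step 4: 4  (read q: 3→4)
  step 5: 3  (read p: 4→3)
  step 6: 4  (read q: 3→4)

After reading 6 characters, D is in state 4.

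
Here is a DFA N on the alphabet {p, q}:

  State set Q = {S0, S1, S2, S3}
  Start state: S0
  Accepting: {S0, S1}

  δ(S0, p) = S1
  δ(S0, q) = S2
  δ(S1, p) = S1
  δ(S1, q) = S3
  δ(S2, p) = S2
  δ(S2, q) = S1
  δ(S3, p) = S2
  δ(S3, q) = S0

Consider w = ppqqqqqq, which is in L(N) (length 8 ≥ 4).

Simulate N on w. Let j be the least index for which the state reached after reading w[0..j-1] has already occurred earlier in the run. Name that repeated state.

Run of N on w = p p q q q q q q:
  step 0: S0  (start)
  step 1: S1  (read p: S0→S1)
  step 2: S1  (read p: S1→S1)   ← first repeat (S1 seen earlier)
  step 3: S3  (read q: S1→S3)
  step 4: S0  (read q: S3→S0)
  step 5: S2  (read q: S0→S2)
  step 6: S1  (read q: S2→S1)
  step 7: S3  (read q: S1→S3)
  step 8: S0  (read q: S3→S0)

The earliest repeat is at step j = 2: N is in S1, which it already visited at step i = 1.
With |Q| = 4, pigeonhole forces a state repeat no later than step 4; the substring read between the first and second visits to that state can be pumped.

S1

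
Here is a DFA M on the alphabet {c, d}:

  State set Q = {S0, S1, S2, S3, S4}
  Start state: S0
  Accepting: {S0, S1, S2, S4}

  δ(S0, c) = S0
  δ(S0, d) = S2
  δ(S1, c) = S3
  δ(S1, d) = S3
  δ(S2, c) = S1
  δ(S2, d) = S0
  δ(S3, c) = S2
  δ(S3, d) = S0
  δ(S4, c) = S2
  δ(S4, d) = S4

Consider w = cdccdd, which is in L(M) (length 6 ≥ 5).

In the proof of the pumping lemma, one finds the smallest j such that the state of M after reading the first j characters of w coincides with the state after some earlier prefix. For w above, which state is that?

State sequence: S0 -c-> S0 -d-> S2 -c-> S1 -c-> S3 -d-> S0 -d-> S2
First repeat at step 1: S0 was already visited.

The earliest repeat is at step j = 1: M is in S0, which it already visited at step i = 0.
Pumping length from the standard proof: p = 5 (the number of states). The repeated state found above gives |xy| = j ≤ 5 and |y| = j − i ≥ 1.

S0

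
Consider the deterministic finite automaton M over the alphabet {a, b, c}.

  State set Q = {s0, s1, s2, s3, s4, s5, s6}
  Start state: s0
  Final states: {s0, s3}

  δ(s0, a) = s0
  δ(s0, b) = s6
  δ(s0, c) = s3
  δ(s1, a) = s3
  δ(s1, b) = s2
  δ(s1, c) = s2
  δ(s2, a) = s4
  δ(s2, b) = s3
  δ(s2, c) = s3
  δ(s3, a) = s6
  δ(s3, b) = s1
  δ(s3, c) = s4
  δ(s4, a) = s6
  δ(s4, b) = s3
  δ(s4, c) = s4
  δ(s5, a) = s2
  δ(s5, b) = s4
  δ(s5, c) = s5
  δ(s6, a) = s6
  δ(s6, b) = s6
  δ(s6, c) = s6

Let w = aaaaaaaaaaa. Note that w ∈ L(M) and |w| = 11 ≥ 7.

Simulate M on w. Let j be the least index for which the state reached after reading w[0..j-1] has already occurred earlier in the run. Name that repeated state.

State sequence: s0 -a-> s0 -a-> s0 -a-> s0 -a-> s0 -a-> s0 -a-> s0 -a-> s0 -a-> s0 -a-> s0 -a-> s0 -a-> s0
First repeat at step 1: s0 was already visited.

The earliest repeat is at step j = 1: M is in s0, which it already visited at step i = 0.
Pumping length from the standard proof: p = 7 (the number of states). The repeated state found above gives |xy| = j ≤ 7 and |y| = j − i ≥ 1.

s0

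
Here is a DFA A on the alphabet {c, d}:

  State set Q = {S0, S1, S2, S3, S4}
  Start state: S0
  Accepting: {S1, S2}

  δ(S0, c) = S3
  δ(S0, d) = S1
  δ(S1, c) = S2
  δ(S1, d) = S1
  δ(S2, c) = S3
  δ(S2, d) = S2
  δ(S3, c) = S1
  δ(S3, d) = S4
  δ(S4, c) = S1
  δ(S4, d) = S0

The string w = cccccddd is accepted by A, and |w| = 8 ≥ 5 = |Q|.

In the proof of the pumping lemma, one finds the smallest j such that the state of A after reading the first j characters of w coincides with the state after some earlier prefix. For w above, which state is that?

S3

Run of A on w = c c c c c d d d:
  step 0: S0  (start)
  step 1: S3  (read c: S0→S3)
  step 2: S1  (read c: S3→S1)
  step 3: S2  (read c: S1→S2)
  step 4: S3  (read c: S2→S3)   ← first repeat (S3 seen earlier)
  step 5: S1  (read c: S3→S1)
  step 6: S1  (read d: S1→S1)
  step 7: S1  (read d: S1→S1)
  step 8: S1  (read d: S1→S1)

The earliest repeat is at step j = 4: A is in S3, which it already visited at step i = 1.
With |Q| = 5, pigeonhole forces a state repeat no later than step 5; the substring read between the first and second visits to that state can be pumped.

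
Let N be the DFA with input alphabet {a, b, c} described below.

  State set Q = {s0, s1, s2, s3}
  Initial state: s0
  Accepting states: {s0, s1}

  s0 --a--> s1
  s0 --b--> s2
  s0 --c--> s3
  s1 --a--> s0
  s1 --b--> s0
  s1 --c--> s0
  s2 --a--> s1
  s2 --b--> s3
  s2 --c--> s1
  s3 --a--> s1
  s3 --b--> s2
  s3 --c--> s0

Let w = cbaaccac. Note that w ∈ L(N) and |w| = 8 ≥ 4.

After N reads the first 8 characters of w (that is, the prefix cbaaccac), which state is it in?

s0

State sequence: s0 -c-> s3 -b-> s2 -a-> s1 -a-> s0 -c-> s3 -c-> s0 -a-> s1 -c-> s0

After reading 8 characters, N is in state s0.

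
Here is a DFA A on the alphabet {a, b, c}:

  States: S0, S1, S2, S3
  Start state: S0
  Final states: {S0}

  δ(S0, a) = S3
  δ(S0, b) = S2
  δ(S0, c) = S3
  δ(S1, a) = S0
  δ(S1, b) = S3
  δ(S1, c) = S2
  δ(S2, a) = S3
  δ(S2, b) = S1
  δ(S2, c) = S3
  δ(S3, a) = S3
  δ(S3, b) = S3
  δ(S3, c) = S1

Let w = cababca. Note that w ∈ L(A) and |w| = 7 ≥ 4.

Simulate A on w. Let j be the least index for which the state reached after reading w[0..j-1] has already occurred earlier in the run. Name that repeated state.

S3

Run of A on w = c a b a b c a:
  step 0: S0  (start)
  step 1: S3  (read c: S0→S3)
  step 2: S3  (read a: S3→S3)   ← first repeat (S3 seen earlier)
  step 3: S3  (read b: S3→S3)
  step 4: S3  (read a: S3→S3)
  step 5: S3  (read b: S3→S3)
  step 6: S1  (read c: S3→S1)
  step 7: S0  (read a: S1→S0)

The earliest repeat is at step j = 2: A is in S3, which it already visited at step i = 1.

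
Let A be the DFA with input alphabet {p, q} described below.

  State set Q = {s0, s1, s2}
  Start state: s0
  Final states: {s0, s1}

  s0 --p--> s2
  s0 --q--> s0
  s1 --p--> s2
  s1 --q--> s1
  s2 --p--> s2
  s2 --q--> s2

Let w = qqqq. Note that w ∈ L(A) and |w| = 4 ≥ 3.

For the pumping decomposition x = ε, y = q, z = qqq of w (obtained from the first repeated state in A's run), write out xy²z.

qqqqq

xy^2z = ε·q·q·qqq = qqqqq.
Reading y = q takes A from s0 back to s0, so after x·y·y the machine is still in s0, and z then leads to the accepting state s0. Hence qqqqq ∈ L(A).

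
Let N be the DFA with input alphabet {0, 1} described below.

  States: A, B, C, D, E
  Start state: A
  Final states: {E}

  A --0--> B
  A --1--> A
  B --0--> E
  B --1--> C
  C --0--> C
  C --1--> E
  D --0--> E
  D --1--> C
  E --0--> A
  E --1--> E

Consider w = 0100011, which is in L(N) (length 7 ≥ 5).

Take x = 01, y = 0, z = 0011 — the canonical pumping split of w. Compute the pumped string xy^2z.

01000011

xy^2z = 01·0·0·0011 = 01000011.
Reading y = 0 takes N from C back to C, so after x·y·y the machine is still in C, and z then leads to the accepting state E. Hence 01000011 ∈ L(N).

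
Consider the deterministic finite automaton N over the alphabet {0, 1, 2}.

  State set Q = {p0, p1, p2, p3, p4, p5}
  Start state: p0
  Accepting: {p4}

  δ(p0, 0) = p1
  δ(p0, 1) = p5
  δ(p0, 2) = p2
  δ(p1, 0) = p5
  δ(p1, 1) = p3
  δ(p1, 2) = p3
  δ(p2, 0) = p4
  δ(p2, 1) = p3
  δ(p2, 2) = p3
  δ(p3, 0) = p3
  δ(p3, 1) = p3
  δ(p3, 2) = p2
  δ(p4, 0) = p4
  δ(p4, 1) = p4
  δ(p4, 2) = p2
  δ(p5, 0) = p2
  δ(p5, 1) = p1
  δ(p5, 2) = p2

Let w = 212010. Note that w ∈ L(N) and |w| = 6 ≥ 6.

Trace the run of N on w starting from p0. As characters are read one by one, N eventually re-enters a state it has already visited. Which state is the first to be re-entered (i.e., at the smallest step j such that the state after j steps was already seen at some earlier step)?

State sequence: p0 -2-> p2 -1-> p3 -2-> p2 -0-> p4 -1-> p4 -0-> p4
First repeat at step 3: p2 was already visited.

The earliest repeat is at step j = 3: N is in p2, which it already visited at step i = 1.
Pumping length from the standard proof: p = 6 (the number of states). The repeated state found above gives |xy| = j ≤ 6 and |y| = j − i ≥ 1.

p2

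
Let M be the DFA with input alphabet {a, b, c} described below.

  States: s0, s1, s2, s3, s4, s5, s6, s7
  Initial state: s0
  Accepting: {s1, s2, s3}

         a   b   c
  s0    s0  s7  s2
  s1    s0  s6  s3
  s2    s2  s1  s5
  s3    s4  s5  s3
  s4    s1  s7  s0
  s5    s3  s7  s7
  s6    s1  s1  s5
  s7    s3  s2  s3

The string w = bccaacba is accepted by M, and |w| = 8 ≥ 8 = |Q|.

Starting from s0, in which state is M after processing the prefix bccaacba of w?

s3

Run of M on the first 8 characters of w = b c c a a c b a:
  step 0: s0  (start)
  step 1: s7  (read b: s0→s7)
  step 2: s3  (read c: s7→s3)
  step 3: s3  (read c: s3→s3)
  step 4: s4  (read a: s3→s4)
  step 5: s1  (read a: s4→s1)
  step 6: s3  (read c: s1→s3)
  step 7: s5  (read b: s3→s5)
  step 8: s3  (read a: s5→s3)

After reading 8 characters, M is in state s3.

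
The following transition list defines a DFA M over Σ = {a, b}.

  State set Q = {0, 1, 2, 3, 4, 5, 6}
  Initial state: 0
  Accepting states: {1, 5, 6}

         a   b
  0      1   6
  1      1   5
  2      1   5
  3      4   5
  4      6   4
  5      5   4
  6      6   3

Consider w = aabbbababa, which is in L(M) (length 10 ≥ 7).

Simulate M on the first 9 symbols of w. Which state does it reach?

Run of M on the first 9 characters of w = a a b b b a b a b:
  step 0: 0  (start)
  step 1: 1  (read a: 0→1)
  step 2: 1  (read a: 1→1)
  step 3: 5  (read b: 1→5)
  step 4: 4  (read b: 5→4)
  step 5: 4  (read b: 4→4)
  step 6: 6  (read a: 4→6)
  step 7: 3  (read b: 6→3)
  step 8: 4  (read a: 3→4)
  step 9: 4  (read b: 4→4)

After reading 9 characters, M is in state 4.

4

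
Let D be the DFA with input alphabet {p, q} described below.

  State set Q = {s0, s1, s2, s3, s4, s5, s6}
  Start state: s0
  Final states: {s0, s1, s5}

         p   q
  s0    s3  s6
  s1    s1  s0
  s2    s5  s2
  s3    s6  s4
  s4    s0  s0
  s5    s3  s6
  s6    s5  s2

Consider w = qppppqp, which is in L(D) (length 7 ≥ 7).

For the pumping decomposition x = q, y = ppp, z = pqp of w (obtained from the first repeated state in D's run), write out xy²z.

qpppppppqp

xy^2z = q·ppp·ppp·pqp = qpppppppqp.
Reading y = ppp takes D from s6 back to s6, so after x·y·y the machine is still in s6, and z then leads to the accepting state s5. Hence qpppppppqp ∈ L(D).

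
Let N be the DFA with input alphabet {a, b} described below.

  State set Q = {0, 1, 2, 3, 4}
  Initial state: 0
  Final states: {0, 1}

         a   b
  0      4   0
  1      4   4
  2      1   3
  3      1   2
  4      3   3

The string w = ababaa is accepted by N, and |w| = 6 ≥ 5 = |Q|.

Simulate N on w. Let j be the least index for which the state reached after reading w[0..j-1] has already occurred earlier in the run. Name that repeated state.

4

State sequence: 0 -a-> 4 -b-> 3 -a-> 1 -b-> 4 -a-> 3 -a-> 1
First repeat at step 4: 4 was already visited.

The earliest repeat is at step j = 4: N is in 4, which it already visited at step i = 1.
Since N has 5 states, any run of length ≥ 5 visits 5+1 states, so by pigeonhole some state repeats within the first 5 steps — that repeat gives the pumpable loop.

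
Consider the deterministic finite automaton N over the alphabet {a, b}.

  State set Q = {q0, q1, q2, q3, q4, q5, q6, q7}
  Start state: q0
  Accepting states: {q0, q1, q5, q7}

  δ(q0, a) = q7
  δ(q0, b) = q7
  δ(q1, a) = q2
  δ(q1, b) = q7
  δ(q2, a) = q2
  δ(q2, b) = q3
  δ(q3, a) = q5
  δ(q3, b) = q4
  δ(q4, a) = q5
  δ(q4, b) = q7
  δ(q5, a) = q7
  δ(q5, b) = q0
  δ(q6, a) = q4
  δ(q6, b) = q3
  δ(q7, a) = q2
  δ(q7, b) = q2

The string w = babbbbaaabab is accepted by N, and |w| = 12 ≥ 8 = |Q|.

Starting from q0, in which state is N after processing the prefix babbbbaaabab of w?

Run of N on the first 12 characters of w = b a b b b b a a a b a b:
  step 0: q0  (start)
  step 1: q7  (read b: q0→q7)
  step 2: q2  (read a: q7→q2)
  step 3: q3  (read b: q2→q3)
  step 4: q4  (read b: q3→q4)
  step 5: q7  (read b: q4→q7)
  step 6: q2  (read b: q7→q2)
  step 7: q2  (read a: q2→q2)
  step 8: q2  (read a: q2→q2)
  step 9: q2  (read a: q2→q2)
  step 10: q3  (read b: q2→q3)
  step 11: q5  (read a: q3→q5)
  step 12: q0  (read b: q5→q0)

After reading 12 characters, N is in state q0.

q0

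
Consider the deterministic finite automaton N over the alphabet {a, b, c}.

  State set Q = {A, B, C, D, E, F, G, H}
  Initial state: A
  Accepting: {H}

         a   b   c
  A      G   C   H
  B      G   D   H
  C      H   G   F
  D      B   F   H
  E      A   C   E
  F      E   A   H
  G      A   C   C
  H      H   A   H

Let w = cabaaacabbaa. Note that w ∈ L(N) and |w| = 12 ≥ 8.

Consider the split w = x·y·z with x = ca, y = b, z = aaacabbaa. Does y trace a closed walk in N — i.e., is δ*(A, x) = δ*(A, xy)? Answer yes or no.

Run of N on the first 3 characters of w = c a b:
  step 0: A  (start)
  step 1: H  (read c: A→H)
  step 2: H  (read a: H→H)
  step 3: A  (read b: H→A)

After x (step 2): H. After xy (step 3): A.
They differ (H ≠ A), so y is not a cycle from the state after x; this split is not the one the pumping-lemma construction produces, and pumping y need not keep the string in L(N).

no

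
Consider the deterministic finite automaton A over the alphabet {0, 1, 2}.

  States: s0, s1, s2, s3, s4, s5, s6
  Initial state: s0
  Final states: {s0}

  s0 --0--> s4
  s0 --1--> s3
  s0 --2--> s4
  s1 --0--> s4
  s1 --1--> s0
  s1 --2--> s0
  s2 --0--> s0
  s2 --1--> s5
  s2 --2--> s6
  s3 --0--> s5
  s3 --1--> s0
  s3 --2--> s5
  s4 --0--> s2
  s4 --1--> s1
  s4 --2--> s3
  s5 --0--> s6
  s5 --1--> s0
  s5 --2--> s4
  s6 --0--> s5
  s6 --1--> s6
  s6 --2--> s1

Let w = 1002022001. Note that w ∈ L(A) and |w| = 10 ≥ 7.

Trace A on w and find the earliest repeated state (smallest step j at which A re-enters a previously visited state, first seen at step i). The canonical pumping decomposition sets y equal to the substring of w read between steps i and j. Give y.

00202

State sequence: s0 -1-> s3 -0-> s5 -0-> s6 -2-> s1 -0-> s4 -2-> s3 -2-> s5 -0-> s6 -0-> s5 -1-> s0
First repeat at step 6: s3 was already visited.

So i = 1, j = 6, giving x = w[0:1] = 1, y = w[1:6] = 00202, z = w[6:10] = 2001.
Check: |xy| = 6 ≤ 7 and |y| = 5 ≥ 1. Reading y takes A from s3 back to s3, so every xyⁱz is accepted.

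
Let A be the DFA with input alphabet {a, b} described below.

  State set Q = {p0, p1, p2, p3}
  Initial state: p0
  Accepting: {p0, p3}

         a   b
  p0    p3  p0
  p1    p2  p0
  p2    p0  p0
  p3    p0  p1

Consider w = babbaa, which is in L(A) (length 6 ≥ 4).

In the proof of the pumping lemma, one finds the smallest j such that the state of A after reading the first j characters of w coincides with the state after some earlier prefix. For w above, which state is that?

Run of A on w = b a b b a a:
  step 0: p0  (start)
  step 1: p0  (read b: p0→p0)   ← first repeat (p0 seen earlier)
  step 2: p3  (read a: p0→p3)
  step 3: p1  (read b: p3→p1)
  step 4: p0  (read b: p1→p0)
  step 5: p3  (read a: p0→p3)
  step 6: p0  (read a: p3→p0)

The earliest repeat is at step j = 1: A is in p0, which it already visited at step i = 0.
The DFA has 4 states, so the proof of the pumping lemma guarantees a repeated state among the first 4+1 visited; the segment between the two visits is the pumpable y.

p0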